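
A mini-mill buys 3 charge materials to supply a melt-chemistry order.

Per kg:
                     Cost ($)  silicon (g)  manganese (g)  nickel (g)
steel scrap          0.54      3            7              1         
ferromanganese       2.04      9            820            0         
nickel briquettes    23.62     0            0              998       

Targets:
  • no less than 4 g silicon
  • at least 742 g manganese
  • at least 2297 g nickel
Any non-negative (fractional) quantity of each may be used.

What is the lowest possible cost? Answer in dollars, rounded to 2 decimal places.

$56.21

Let x1 = kg of steel scrap, x2 = kg of ferromanganese, x3 = kg of nickel briquettes.
Minimize 0.54x1 + 2.04x2 + 23.62x3 with:
  3x1 + 9x2 ≥ 4   (silicon)
  7x1 + 820x2 ≥ 742   (manganese)
  1x1 + 998x3 ≥ 2297   (nickel)
  x1, x2, x3 ≥ 0.
At the optimum only ferromanganese, nickel briquettes are positive (steel scrap = 0). Binding constraints: manganese and nickel.
Solving gives x2 = 0.90488, x3 = 2.3016.
Objective = 2.04·0.90488 + 23.62·2.3016 = 56.2097.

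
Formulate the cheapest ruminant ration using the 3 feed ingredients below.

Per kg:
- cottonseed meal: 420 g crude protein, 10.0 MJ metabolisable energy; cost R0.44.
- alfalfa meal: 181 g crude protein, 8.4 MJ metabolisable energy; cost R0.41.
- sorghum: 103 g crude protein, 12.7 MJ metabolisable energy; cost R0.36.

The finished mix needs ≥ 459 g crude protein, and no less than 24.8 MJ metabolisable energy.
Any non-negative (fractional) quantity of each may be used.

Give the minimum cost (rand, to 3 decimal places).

R0.822

Treat it as an LP. Let x1 = kg of cottonseed meal, x2 = kg of alfalfa meal, x3 = kg of sorghum.
Minimize 0.44x1 + 0.41x2 + 0.36x3 s.t.:
  420x1 + 181x2 + 103x3 ≥ 459   (crude protein)
  10x1 + 8.4x2 + 12.7x3 ≥ 24.8   (metabolisable energy)
  x1, x2, x3 ≥ 0.
At the optimum only cottonseed meal, sorghum are positive (alfalfa meal = 0). There the crude protein and metabolisable energy constraints are tight.
Optimal quantities: cottonseed meal = 0.7609 kg, sorghum = 1.354 kg.
Total cost: 0.44·0.7609 + 0.36·1.354 = 0.82224.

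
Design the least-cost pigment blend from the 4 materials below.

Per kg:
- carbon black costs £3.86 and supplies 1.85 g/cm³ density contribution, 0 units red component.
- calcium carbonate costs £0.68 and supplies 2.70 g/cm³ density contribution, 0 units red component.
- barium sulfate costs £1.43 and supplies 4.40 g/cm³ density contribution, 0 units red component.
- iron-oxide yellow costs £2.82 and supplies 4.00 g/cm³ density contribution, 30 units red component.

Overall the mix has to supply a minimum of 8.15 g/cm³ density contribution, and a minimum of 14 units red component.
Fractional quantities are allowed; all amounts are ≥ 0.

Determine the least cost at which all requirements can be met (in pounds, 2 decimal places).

£2.90

Set it up as a linear program. Let x1 = kg of carbon black, x2 = kg of calcium carbonate, x3 = kg of barium sulfate, x4 = kg of iron-oxide yellow.
min 3.86x1 + 0.68x2 + 1.43x3 + 2.82x4 subject to:
  1.85x1 + 2.7x2 + 4.4x3 + 4x4 ≥ 8.15   (density contribution)
  30x4 ≥ 14   (red component)
  x1, x2, x3, x4 ≥ 0.
The minimum-cost mix takes nothing from carbon black, barium sulfate — only calcium carbonate, iron-oxide yellow. Binding constraints: density contribution and red component.
Optimal quantities: calcium carbonate = 2.327 kg, iron-oxide yellow = 0.4667 kg.
Total cost: 0.68·2.327 + 2.82·0.4667 = 2.8985.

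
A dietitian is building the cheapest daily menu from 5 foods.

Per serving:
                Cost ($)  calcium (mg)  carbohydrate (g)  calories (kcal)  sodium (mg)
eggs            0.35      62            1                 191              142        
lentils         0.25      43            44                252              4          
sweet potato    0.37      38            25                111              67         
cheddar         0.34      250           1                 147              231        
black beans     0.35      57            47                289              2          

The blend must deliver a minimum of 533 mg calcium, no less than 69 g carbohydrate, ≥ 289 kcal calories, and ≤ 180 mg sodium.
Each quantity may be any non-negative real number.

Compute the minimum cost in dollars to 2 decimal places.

Let x1 = servings of eggs, x2 = servings of lentils, x3 = servings of sweet potato, x4 = servings of cheddar, x5 = servings of black beans.
Minimise 0.35x1 + 0.25x2 + 0.37x3 + 0.34x4 + 0.35x5 s.t.:
  62x1 + 43x2 + 38x3 + 250x4 + 57x5 ≥ 533   (calcium)
  1x1 + 44x2 + 25x3 + 1x4 + 47x5 ≥ 69   (carbohydrate)
  191x1 + 252x2 + 111x3 + 147x4 + 289x5 ≥ 289   (calories)
  142x1 + 4x2 + 67x3 + 231x4 + 2x5 ≤ 180   (sodium)
  x1, x2, x3, x4, x5 ≥ 0.
The optimal basis is {lentils, cheddar}; eggs, sweet potato, black beans drop out. There the calcium and sodium constraints are tight.
So lentils = 8.745 servings, cheddar = 0.6278 servings.
Cost = 0.25·8.745 + 0.34·0.6278 = 2.3997.

$2.40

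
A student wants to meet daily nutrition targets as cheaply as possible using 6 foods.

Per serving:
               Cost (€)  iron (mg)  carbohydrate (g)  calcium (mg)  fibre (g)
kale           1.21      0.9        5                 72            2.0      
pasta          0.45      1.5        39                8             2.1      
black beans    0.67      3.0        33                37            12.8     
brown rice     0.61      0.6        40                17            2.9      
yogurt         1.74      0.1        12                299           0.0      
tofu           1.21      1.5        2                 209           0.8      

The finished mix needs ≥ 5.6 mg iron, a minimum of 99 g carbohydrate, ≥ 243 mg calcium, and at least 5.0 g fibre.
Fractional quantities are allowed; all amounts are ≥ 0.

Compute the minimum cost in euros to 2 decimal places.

Set it up as a linear program. Let x1 = servings of kale, x2 = servings of pasta, x3 = servings of black beans, x4 = servings of brown rice, x5 = servings of yogurt, x6 = servings of tofu.
Minimise 1.21x1 + 0.45x2 + 0.67x3 + 0.61x4 + 1.74x5 + 1.21x6 subject to:
  0.9x1 + 1.5x2 + 3x3 + 0.6x4 + 0.1x5 + 1.5x6 ≥ 5.6   (iron)
  5x1 + 39x2 + 33x3 + 40x4 + 12x5 + 2x6 ≥ 99   (carbohydrate)
  72x1 + 8x2 + 37x3 + 17x4 + 299x5 + 209x6 ≥ 243   (calcium)
  2x1 + 2.1x2 + 12.8x3 + 2.9x4 + 0.8x6 ≥ 5   (fibre)
  x1, x2, x3, x4, x5, x6 ≥ 0.
The optimal basis is {pasta, black beans, tofu}; kale, brown rice, yogurt drop out. The iron, carbohydrate, calcium requirements are met with equality.
Solving gives x2 = 2.334, x3 = 0.1791, x6 = 1.042.
Hence cost = 0.45·2.334 + 0.67·0.1791 + 1.21·1.042 = €2.4311.

€2.43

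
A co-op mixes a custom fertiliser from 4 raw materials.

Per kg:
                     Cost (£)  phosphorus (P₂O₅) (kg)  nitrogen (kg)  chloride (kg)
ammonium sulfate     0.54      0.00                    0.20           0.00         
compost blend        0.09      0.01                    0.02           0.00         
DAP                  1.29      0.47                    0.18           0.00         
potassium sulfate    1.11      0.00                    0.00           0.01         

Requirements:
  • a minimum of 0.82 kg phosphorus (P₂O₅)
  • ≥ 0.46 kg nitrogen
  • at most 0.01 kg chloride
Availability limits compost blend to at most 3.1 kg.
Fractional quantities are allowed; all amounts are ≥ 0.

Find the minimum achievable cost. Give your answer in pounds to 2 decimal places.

£2.64

Treat it as an LP. Let x1 = kg of ammonium sulfate, x2 = kg of compost blend, x3 = kg of DAP, x4 = kg of potassium sulfate.
min 0.54x1 + 0.09x2 + 1.29x3 + 1.11x4 subject to:
  0.01x2 + 0.47x3 ≥ 0.82   (phosphorus (P₂O₅))
  0.2x1 + 0.02x2 + 0.18x3 ≥ 0.46   (nitrogen)
  0.01x4 ≤ 0.01   (chloride)
  x2 ≤ 3.1
  x1, x2, x3, x4 ≥ 0.
The optimal basis is {ammonium sulfate, DAP}; compost blend, potassium sulfate drop out. The phosphorus (P₂O₅) and nitrogen requirements are met with equality.
Solving gives x1 = 0.72979, x3 = 1.7447.
Cost = 0.54·0.72979 + 1.29·1.7447 = 2.6447.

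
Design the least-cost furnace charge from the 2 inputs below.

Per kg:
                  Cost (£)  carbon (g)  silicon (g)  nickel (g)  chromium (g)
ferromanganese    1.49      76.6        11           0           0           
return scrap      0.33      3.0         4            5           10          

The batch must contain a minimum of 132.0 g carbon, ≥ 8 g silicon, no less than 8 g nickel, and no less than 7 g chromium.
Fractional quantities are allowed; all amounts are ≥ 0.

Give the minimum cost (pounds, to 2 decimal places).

£3.00

This is a linear program. Let x1 = kg of ferromanganese, x2 = kg of return scrap.
Minimise 1.49x1 + 0.33x2 s.t.:
  76.6x1 + 3x2 ≥ 132   (carbon)
  11x1 + 4x2 ≥ 8   (silicon)
  5x2 ≥ 8   (nickel)
  10x2 ≥ 7   (chromium)
  x1, x2 ≥ 0.
Both inputs are positive at the optimum. Binding constraints: carbon and nickel.
Optimal quantities: ferromanganese = 1.661 kg, return scrap = 1.6 kg.
Cost = 1.49·1.661 + 0.33·1.6 = 3.0029.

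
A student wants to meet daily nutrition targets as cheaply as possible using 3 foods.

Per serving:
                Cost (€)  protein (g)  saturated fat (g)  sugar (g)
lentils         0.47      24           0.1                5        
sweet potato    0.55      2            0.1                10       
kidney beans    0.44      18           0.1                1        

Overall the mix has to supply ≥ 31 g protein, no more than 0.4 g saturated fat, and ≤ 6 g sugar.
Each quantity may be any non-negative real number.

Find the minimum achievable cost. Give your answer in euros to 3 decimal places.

€0.622

Let x1 = servings of lentils, x2 = servings of sweet potato, x3 = servings of kidney beans.
min 0.47x1 + 0.55x2 + 0.44x3 s.t.:
  24x1 + 2x2 + 18x3 ≥ 31   (protein)
  0.1x1 + 0.1x2 + 0.1x3 ≤ 0.4   (saturated fat)
  5x1 + 10x2 + 1x3 ≤ 6   (sugar)
  x1, x2, x3 ≥ 0.
The minimum-cost mix takes nothing from sweet potato — only lentils, kidney beans. The protein and sugar requirements are met with equality.
So lentils = 1.167 servings, kidney beans = 0.1667 servings.
Total cost: 0.47·1.167 + 0.44·0.1667 = 0.62184.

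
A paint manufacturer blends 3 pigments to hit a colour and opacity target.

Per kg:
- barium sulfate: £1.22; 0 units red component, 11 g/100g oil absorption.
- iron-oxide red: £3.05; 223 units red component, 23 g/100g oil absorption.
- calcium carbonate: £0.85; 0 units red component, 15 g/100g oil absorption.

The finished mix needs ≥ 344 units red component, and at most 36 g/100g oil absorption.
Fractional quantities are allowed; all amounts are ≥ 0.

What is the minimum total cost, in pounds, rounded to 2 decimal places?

Let x1 = kg of barium sulfate, x2 = kg of iron-oxide red, x3 = kg of calcium carbonate.
min 1.22x1 + 3.05x2 + 0.85x3 subject to:
  223x2 ≥ 344   (red component)
  11x1 + 23x2 + 15x3 ≤ 36   (oil absorption)
  x1, x2, x3 ≥ 0.
The cheapest feasible vertex uses only iron-oxide red; barium sulfate, calcium carbonate are not used. The red component requirement is met with equality.
So iron-oxide red = 1.5426 kg.
Hence cost = 3.05·1.5426 = £4.7049.

£4.70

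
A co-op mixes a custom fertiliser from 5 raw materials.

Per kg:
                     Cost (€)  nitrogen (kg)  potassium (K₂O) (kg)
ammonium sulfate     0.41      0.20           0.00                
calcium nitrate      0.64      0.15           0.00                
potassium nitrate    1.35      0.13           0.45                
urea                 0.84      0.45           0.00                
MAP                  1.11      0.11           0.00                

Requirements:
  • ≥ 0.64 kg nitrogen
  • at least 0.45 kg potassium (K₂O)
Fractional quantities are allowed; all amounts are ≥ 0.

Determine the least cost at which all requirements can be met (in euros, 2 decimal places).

€2.30

Let x1 = kg of ammonium sulfate, x2 = kg of calcium nitrate, x3 = kg of potassium nitrate, x4 = kg of urea, x5 = kg of MAP.
Minimize 0.41x1 + 0.64x2 + 1.35x3 + 0.84x4 + 1.11x5 s.t.:
  0.2x1 + 0.15x2 + 0.13x3 + 0.45x4 + 0.11x5 ≥ 0.64   (nitrogen)
  0.45x3 ≥ 0.45   (potassium (K₂O))
  x1, x2, x3, x4, x5 ≥ 0.
The minimum-cost mix takes nothing from ammonium sulfate, calcium nitrate, MAP — only potassium nitrate, urea. Binding constraints: nitrogen and potassium (K₂O).
So potassium nitrate = 1 kg, urea = 1.133 kg.
Objective = 1.35·1 + 0.84·1.133 = 2.3017.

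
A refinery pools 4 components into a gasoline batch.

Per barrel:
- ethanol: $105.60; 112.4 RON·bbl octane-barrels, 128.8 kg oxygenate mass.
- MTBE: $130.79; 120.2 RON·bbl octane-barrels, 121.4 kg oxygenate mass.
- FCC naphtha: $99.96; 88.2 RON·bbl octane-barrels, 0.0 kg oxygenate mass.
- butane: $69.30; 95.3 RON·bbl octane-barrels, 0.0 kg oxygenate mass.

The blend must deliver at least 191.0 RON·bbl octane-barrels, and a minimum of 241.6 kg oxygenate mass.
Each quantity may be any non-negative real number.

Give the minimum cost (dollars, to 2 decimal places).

Set it up as a linear program. Let x1 = barrels of ethanol, x2 = barrels of MTBE, x3 = barrels of FCC naphtha, x4 = barrels of butane.
min 105.6x1 + 130.79x2 + 99.96x3 + 69.3x4 s.t.:
  112.4x1 + 120.2x2 + 88.2x3 + 95.3x4 ≥ 191   (octane-barrels)
  128.8x1 + 121.4x2 ≥ 241.6   (oxygenate mass)
  x1, x2, x3, x4 ≥ 0.
The minimum-cost mix takes nothing from MTBE, FCC naphtha, butane — only ethanol. Binding constraint: oxygenate mass.
Optimal quantities: ethanol = 1.8758 barrels.
Hence cost = 105.6·1.8758 = $198.0845.

$198.08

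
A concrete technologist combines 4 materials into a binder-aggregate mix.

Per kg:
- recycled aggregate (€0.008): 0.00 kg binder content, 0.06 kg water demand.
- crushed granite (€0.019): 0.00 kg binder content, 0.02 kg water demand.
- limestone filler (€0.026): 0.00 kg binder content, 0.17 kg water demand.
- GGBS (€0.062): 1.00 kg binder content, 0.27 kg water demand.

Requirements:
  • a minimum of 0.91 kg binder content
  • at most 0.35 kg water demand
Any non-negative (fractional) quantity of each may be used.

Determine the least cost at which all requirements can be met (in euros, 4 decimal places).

€0.0564

This is a linear program. Let x1 = kg of recycled aggregate, x2 = kg of crushed granite, x3 = kg of limestone filler, x4 = kg of GGBS.
Minimise 0.008x1 + 0.019x2 + 0.026x3 + 0.062x4 s.t.:
  1x4 ≥ 0.91   (binder content)
  0.06x1 + 0.02x2 + 0.17x3 + 0.27x4 ≤ 0.35   (water demand)
  x1, x2, x3, x4 ≥ 0.
The cheapest feasible vertex uses only GGBS; recycled aggregate, crushed granite, limestone filler are not used. The binder content requirement is met with equality.
Optimal quantities: GGBS = 0.91 kg.
Objective = 0.062·0.91 = 0.056420.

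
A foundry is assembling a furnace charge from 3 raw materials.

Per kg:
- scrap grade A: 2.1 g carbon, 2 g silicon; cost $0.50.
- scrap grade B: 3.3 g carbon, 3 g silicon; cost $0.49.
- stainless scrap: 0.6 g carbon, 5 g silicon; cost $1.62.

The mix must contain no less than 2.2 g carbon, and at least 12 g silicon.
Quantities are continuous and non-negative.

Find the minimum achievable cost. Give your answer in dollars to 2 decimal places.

Let x1 = kg of scrap grade A, x2 = kg of scrap grade B, x3 = kg of stainless scrap.
Minimize 0.5x1 + 0.49x2 + 1.62x3 s.t.:
  2.1x1 + 3.3x2 + 0.6x3 ≥ 2.2   (carbon)
  2x1 + 3x2 + 5x3 ≥ 12   (silicon)
  x1, x2, x3 ≥ 0.
The cheapest feasible vertex uses only scrap grade B; scrap grade A, stainless scrap are not used. The silicon requirement is met with equality.
That vertex is x2 = 4.
Total cost: 0.49·4 = 1.9600.

$1.96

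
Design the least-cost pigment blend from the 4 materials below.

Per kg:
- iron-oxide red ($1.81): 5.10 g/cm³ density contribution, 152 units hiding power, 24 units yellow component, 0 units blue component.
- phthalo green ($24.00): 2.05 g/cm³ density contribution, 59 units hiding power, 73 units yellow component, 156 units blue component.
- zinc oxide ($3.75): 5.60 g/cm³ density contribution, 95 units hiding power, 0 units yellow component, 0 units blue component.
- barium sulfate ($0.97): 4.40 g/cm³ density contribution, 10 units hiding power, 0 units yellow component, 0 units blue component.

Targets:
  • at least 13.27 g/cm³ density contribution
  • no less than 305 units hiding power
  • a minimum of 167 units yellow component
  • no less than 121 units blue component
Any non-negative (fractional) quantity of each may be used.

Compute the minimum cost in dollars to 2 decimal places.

Treat it as an LP. Let x1 = kg of iron-oxide red, x2 = kg of phthalo green, x3 = kg of zinc oxide, x4 = kg of barium sulfate.
Minimise 1.81x1 + 24x2 + 3.75x3 + 0.97x4 with:
  5.1x1 + 2.05x2 + 5.6x3 + 4.4x4 ≥ 13.27   (density contribution)
  152x1 + 59x2 + 95x3 + 10x4 ≥ 305   (hiding power)
  24x1 + 73x2 ≥ 167   (yellow component)
  156x2 ≥ 121   (blue component)
  x1, x2, x3, x4 ≥ 0.
The optimal basis is {iron-oxide red, phthalo green}; zinc oxide, barium sulfate drop out. There the yellow component and blue component constraints are tight.
That vertex is x1 = 4.599, x2 = 0.7756.
Hence cost = 1.81·4.599 + 24·0.7756 = $26.9386.

$26.94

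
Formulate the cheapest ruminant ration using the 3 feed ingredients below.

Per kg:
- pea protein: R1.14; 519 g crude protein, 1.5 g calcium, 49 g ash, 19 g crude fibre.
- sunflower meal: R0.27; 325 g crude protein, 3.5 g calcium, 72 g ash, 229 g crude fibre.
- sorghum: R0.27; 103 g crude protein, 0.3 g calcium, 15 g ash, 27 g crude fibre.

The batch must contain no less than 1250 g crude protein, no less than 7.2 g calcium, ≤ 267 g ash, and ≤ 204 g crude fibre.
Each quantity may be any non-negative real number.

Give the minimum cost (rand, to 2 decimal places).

R4.01

Let x1 = kg of pea protein, x2 = kg of sunflower meal, x3 = kg of sorghum.
min 1.14x1 + 0.27x2 + 0.27x3 with:
  519x1 + 325x2 + 103x3 ≥ 1250   (crude protein)
  1.5x1 + 3.5x2 + 0.3x3 ≥ 7.2   (calcium)
  49x1 + 72x2 + 15x3 ≤ 267   (ash)
  19x1 + 229x2 + 27x3 ≤ 204   (crude fibre)
  x1, x2, x3 ≥ 0.
At the optimum only pea protein, sunflower meal are positive (sorghum = 0). Binding constraints: calcium and crude fibre.
Optimal quantities: pea protein = 3.375 kg, sunflower meal = 0.6108 kg.
Objective = 1.14·3.375 + 0.27·0.6108 = 4.0124.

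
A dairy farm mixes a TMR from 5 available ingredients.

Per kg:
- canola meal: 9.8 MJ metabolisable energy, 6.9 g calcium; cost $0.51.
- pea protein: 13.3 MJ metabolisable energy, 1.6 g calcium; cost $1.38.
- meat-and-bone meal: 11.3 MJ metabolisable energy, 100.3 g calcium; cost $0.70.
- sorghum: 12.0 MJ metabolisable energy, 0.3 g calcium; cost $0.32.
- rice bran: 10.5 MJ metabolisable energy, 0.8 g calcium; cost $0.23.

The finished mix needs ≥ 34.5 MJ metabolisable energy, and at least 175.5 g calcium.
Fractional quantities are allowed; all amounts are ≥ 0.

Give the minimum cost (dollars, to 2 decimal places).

Let x1 = kg of canola meal, x2 = kg of pea protein, x3 = kg of meat-and-bone meal, x4 = kg of sorghum, x5 = kg of rice bran.
min 0.51x1 + 1.38x2 + 0.7x3 + 0.32x4 + 0.23x5 subject to:
  9.8x1 + 13.3x2 + 11.3x3 + 12x4 + 10.5x5 ≥ 34.5   (metabolisable energy)
  6.9x1 + 1.6x2 + 100.3x3 + 0.3x4 + 0.8x5 ≥ 175.5   (calcium)
  x1, x2, x3, x4, x5 ≥ 0.
The cheapest feasible vertex uses only meat-and-bone meal, rice bran; canola meal, pea protein, sorghum are not used. There the metabolisable energy and calcium constraints are tight.
Optimal quantities: meat-and-bone meal = 1.738 kg, rice bran = 1.415 kg.
Total cost: 0.7·1.738 + 0.23·1.415 = 1.5421.

$1.54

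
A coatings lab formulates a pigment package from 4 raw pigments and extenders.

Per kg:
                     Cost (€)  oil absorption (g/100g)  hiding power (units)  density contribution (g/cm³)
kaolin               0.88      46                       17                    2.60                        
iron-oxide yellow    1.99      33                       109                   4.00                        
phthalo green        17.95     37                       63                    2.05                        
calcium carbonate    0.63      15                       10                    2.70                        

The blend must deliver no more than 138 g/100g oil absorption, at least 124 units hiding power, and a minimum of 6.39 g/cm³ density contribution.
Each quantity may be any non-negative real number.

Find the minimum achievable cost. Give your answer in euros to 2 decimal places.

Let x1 = kg of kaolin, x2 = kg of iron-oxide yellow, x3 = kg of phthalo green, x4 = kg of calcium carbonate.
Minimize 0.88x1 + 1.99x2 + 17.95x3 + 0.63x4 with:
  46x1 + 33x2 + 37x3 + 15x4 ≤ 138   (oil absorption)
  17x1 + 109x2 + 63x3 + 10x4 ≥ 124   (hiding power)
  2.6x1 + 4x2 + 2.05x3 + 2.7x4 ≥ 6.39   (density contribution)
  x1, x2, x3, x4 ≥ 0.
The optimal basis is {iron-oxide yellow, calcium carbonate}; kaolin, phthalo green drop out. The hiding power and density contribution requirements are met with equality.
So iron-oxide yellow = 1.065 kg, calcium carbonate = 0.7885 kg.
Cost = 1.99·1.065 + 0.63·0.7885 = 2.6161.

€2.62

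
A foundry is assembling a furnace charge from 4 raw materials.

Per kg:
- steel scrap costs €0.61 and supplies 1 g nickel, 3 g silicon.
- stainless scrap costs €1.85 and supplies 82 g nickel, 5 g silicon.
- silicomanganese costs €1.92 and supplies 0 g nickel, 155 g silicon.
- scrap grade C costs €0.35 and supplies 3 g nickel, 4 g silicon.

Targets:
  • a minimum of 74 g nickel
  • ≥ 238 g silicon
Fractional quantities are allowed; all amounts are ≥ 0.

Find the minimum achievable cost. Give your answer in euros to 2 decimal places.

€4.56

Treat it as an LP. Let x1 = kg of steel scrap, x2 = kg of stainless scrap, x3 = kg of silicomanganese, x4 = kg of scrap grade C.
min 0.61x1 + 1.85x2 + 1.92x3 + 0.35x4 with:
  1x1 + 82x2 + 3x4 ≥ 74   (nickel)
  3x1 + 5x2 + 155x3 + 4x4 ≥ 238   (silicon)
  x1, x2, x3, x4 ≥ 0.
The cheapest feasible vertex uses only stainless scrap, silicomanganese; steel scrap, scrap grade C are not used. Binding constraints: nickel and silicon.
Solving gives x2 = 0.9024, x3 = 1.506.
Objective = 1.85·0.9024 + 1.92·1.506 = 4.5610.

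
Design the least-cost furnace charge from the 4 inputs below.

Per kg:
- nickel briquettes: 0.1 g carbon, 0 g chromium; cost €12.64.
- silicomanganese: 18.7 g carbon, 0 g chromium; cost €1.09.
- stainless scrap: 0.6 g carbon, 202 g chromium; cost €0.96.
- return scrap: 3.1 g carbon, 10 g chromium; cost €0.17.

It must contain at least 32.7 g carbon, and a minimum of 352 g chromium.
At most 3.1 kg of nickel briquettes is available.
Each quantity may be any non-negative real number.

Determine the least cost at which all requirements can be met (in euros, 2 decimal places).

Let x1 = kg of nickel briquettes, x2 = kg of silicomanganese, x3 = kg of stainless scrap, x4 = kg of return scrap.
Minimise 12.64x1 + 1.09x2 + 0.96x3 + 0.17x4 with:
  0.1x1 + 18.7x2 + 0.6x3 + 3.1x4 ≥ 32.7   (carbon)
  202x3 + 10x4 ≥ 352   (chromium)
  x1 ≤ 3.1
  x1, x2, x3, x4 ≥ 0.
The optimal basis is {stainless scrap, return scrap}; nickel briquettes, silicomanganese drop out. Binding constraints: carbon and chromium.
That vertex is x3 = 1.232, x4 = 10.31.
Cost = 0.96·1.232 + 0.17·10.31 = 2.9354.

€2.94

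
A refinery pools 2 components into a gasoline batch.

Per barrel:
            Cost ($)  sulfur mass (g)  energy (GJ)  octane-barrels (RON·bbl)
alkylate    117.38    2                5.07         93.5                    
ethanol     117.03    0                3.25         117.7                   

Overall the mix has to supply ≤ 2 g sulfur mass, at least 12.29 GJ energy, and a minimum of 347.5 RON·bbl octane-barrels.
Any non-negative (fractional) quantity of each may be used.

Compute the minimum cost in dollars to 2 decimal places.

$377.37

Treat it as an LP. Let x1 = barrels of alkylate, x2 = barrels of ethanol.
Minimise 117.38x1 + 117.03x2 subject to:
  2x1 ≤ 2   (sulfur mass)
  5.07x1 + 3.25x2 ≥ 12.29   (energy)
  93.5x1 + 117.7x2 ≥ 347.5   (octane-barrels)
  x1, x2 ≥ 0.
Both inputs are positive at the optimum. There the sulfur mass and energy constraints are tight.
Optimal quantities: alkylate = 1 barrel, ethanol = 2.22154 barrels.
Total cost: 117.38·1 + 117.03·2.22154 = 377.3668.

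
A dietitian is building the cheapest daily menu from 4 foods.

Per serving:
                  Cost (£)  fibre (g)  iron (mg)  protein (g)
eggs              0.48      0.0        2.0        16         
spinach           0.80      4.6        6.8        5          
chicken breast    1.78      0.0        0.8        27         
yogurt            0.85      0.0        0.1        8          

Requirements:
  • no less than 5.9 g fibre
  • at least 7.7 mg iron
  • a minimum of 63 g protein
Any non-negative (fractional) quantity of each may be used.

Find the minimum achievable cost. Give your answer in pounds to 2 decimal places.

Set it up as a linear program. Let x1 = servings of eggs, x2 = servings of spinach, x3 = servings of chicken breast, x4 = servings of yogurt.
Minimise 0.48x1 + 0.8x2 + 1.78x3 + 0.85x4 subject to:
  4.6x2 ≥ 5.9   (fibre)
  2x1 + 6.8x2 + 0.8x3 + 0.1x4 ≥ 7.7   (iron)
  16x1 + 5x2 + 27x3 + 8x4 ≥ 63   (protein)
  x1, x2, x3, x4 ≥ 0.
The minimum-cost mix takes nothing from chicken breast, yogurt — only eggs, spinach. The fibre and protein requirements are met with equality.
Optimal quantities: eggs = 3.537 servings, spinach = 1.283 servings.
Hence cost = 0.48·3.537 + 0.8·1.283 = £2.7242.

£2.72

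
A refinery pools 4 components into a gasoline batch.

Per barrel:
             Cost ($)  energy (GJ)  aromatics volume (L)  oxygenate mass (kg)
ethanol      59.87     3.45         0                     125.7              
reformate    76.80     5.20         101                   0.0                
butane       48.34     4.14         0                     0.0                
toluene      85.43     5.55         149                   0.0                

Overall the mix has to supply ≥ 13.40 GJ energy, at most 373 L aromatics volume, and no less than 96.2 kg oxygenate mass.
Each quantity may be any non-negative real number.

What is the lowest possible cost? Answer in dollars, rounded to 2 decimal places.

This is a linear program. Let x1 = barrels of ethanol, x2 = barrels of reformate, x3 = barrels of butane, x4 = barrels of toluene.
Minimize 59.87x1 + 76.8x2 + 48.34x3 + 85.43x4 subject to:
  3.45x1 + 5.2x2 + 4.14x3 + 5.55x4 ≥ 13.4   (energy)
  101x2 + 149x4 ≤ 373   (aromatics volume)
  125.7x1 ≥ 96.2   (oxygenate mass)
  x1, x2, x3, x4 ≥ 0.
The optimal basis is {ethanol, butane}; reformate, toluene drop out. Binding constraints: energy and oxygenate mass.
So ethanol = 0.7653 barrels, butane = 2.599 barrels.
Total cost: 59.87·0.7653 + 48.34·2.599 = 171.4542.

$171.45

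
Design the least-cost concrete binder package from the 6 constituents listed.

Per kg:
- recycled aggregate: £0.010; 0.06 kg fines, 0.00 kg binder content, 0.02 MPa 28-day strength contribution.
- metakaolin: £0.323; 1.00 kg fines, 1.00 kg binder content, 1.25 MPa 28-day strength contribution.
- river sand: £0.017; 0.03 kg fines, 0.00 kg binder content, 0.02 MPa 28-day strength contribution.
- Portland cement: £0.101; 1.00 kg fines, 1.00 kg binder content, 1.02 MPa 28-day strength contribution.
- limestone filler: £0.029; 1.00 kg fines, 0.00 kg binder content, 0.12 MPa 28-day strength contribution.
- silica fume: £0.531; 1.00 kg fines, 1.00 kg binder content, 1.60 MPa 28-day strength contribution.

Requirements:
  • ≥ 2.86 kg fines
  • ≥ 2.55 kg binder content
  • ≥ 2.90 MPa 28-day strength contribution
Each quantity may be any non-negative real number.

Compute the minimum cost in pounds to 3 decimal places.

£0.287

This is a linear program. Let x1 = kg of recycled aggregate, x2 = kg of metakaolin, x3 = kg of river sand, x4 = kg of Portland cement, x5 = kg of limestone filler, x6 = kg of silica fume.
Minimise 0.01x1 + 0.323x2 + 0.017x3 + 0.101x4 + 0.029x5 + 0.531x6 subject to:
  0.06x1 + 1x2 + 0.03x3 + 1x4 + 1x5 + 1x6 ≥ 2.86   (fines)
  1x2 + 1x4 + 1x6 ≥ 2.55   (binder content)
  0.02x1 + 1.25x2 + 0.02x3 + 1.02x4 + 0.12x5 + 1.6x6 ≥ 2.9   (28-day strength contribution)
  x1, x2, x3, x4, x5, x6 ≥ 0.
The optimal basis is {Portland cement, limestone filler}; recycled aggregate, metakaolin, river sand, silica fume drop out. There the fines and 28-day strength contribution constraints are tight.
Optimal quantities: Portland cement = 2.841 kg, limestone filler = 0.01911 kg.
Objective = 0.101·2.841 + 0.029·0.01911 = 0.287495.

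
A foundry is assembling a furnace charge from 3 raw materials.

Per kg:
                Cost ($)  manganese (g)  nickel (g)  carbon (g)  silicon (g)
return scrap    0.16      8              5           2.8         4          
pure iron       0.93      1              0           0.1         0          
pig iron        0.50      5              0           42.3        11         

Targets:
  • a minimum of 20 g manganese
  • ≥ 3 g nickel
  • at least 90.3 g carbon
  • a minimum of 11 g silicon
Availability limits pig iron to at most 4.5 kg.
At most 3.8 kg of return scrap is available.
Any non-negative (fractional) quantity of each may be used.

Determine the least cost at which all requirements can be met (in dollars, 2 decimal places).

$1.22

This is a linear program. Let x1 = kg of return scrap, x2 = kg of pure iron, x3 = kg of pig iron.
Minimise 0.16x1 + 0.93x2 + 0.5x3 s.t.:
  8x1 + 1x2 + 5x3 ≥ 20   (manganese)
  5x1 ≥ 3   (nickel)
  2.8x1 + 0.1x2 + 42.3x3 ≥ 90.3   (carbon)
  4x1 + 11x3 ≥ 11   (silicon)
  x3 ≤ 4.5
  x1 ≤ 3.8
  x1, x2, x3 ≥ 0.
The optimal basis is {return scrap, pig iron}; pure iron drops out. Binding constraints: manganese and carbon.
So return scrap = 1.216 kg, pig iron = 2.054 kg.
Objective = 0.16·1.216 + 0.5·2.054 = 1.2216.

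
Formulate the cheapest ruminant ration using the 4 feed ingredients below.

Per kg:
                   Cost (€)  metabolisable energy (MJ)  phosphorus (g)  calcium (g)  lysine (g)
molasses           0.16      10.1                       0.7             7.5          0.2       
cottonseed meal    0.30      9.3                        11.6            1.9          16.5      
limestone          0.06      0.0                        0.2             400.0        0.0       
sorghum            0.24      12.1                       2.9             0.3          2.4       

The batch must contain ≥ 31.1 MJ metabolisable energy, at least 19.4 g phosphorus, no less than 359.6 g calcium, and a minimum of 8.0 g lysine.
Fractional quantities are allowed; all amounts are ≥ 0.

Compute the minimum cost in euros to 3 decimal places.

Set it up as a linear program. Let x1 = kg of molasses, x2 = kg of cottonseed meal, x3 = kg of limestone, x4 = kg of sorghum.
min 0.16x1 + 0.3x2 + 0.06x3 + 0.24x4 s.t.:
  10.1x1 + 9.3x2 + 12.1x4 ≥ 31.1   (metabolisable energy)
  0.7x1 + 11.6x2 + 0.2x3 + 2.9x4 ≥ 19.4   (phosphorus)
  7.5x1 + 1.9x2 + 400x3 + 0.3x4 ≥ 359.6   (calcium)
  0.2x1 + 16.5x2 + 2.4x4 ≥ 8   (lysine)
  x1, x2, x3, x4 ≥ 0.
The minimum-cost mix takes nothing from sorghum — only molasses, cottonseed meal, limestone. Binding constraints: metabolisable energy, phosphorus, calcium.
So molasses = 1.644 kg, cottonseed meal = 1.558 kg, limestone = 0.8608 kg.
Total cost: 0.16·1.644 + 0.3·1.558 + 0.06·0.8608 = 0.78209.

€0.782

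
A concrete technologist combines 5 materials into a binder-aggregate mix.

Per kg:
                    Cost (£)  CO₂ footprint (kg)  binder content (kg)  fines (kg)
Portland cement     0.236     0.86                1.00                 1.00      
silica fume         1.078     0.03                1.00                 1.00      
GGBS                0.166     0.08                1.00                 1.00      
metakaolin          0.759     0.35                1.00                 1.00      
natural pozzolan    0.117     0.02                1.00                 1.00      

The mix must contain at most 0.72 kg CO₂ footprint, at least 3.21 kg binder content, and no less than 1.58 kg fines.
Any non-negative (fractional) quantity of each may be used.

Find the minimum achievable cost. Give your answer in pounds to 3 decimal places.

Set it up as a linear program. Let x1 = kg of Portland cement, x2 = kg of silica fume, x3 = kg of GGBS, x4 = kg of metakaolin, x5 = kg of natural pozzolan.
Minimize 0.236x1 + 1.078x2 + 0.166x3 + 0.759x4 + 0.117x5 subject to:
  0.86x1 + 0.03x2 + 0.08x3 + 0.35x4 + 0.02x5 ≤ 0.72   (CO₂ footprint)
  1x1 + 1x2 + 1x3 + 1x4 + 1x5 ≥ 3.21   (binder content)
  1x1 + 1x2 + 1x3 + 1x4 + 1x5 ≥ 1.58   (fines)
  x1, x2, x3, x4, x5 ≥ 0.
The optimal basis is {natural pozzolan}; Portland cement, silica fume, GGBS, metakaolin drop out. The binder content requirement is met with equality.
Optimal quantities: natural pozzolan = 3.21 kg.
Total cost: 0.117·3.21 = 0.37557.

£0.376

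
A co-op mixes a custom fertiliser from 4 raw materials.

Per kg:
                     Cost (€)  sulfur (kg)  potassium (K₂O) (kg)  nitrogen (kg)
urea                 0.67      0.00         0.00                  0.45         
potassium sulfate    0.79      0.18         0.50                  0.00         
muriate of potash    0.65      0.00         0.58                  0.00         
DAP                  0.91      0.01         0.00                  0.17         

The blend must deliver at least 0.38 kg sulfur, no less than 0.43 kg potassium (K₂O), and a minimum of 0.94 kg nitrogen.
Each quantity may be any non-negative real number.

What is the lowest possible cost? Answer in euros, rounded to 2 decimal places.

This is a linear program. Let x1 = kg of urea, x2 = kg of potassium sulfate, x3 = kg of muriate of potash, x4 = kg of DAP.
min 0.67x1 + 0.79x2 + 0.65x3 + 0.91x4 subject to:
  0.18x2 + 0.01x4 ≥ 0.38   (sulfur)
  0.5x2 + 0.58x3 ≥ 0.43   (potassium (K₂O))
  0.45x1 + 0.17x4 ≥ 0.94   (nitrogen)
  x1, x2, x3, x4 ≥ 0.
The cheapest feasible vertex uses only urea, potassium sulfate; muriate of potash, DAP are not used. The sulfur and nitrogen requirements are met with equality.
So urea = 2.089 kg, potassium sulfate = 2.111 kg.
Hence cost = 0.67·2.089 + 0.79·2.111 = €3.0673.

€3.07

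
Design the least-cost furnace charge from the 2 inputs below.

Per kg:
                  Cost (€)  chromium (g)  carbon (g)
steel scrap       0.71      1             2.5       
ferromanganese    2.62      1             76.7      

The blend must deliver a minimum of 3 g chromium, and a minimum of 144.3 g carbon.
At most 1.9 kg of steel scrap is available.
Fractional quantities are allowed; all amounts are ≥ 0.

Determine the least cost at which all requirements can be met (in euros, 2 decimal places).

€5.65

Set it up as a linear program. Let x1 = kg of steel scrap, x2 = kg of ferromanganese.
Minimise 0.71x1 + 2.62x2 subject to:
  1x1 + 1x2 ≥ 3   (chromium)
  2.5x1 + 76.7x2 ≥ 144.3   (carbon)
  x1 ≤ 1.9
  x1, x2 ≥ 0.
Both inputs are positive at the optimum. The chromium and carbon requirements are met with equality.
Solving gives x1 = 1.156, x2 = 1.844.
Cost = 0.71·1.156 + 2.62·1.844 = 5.6520.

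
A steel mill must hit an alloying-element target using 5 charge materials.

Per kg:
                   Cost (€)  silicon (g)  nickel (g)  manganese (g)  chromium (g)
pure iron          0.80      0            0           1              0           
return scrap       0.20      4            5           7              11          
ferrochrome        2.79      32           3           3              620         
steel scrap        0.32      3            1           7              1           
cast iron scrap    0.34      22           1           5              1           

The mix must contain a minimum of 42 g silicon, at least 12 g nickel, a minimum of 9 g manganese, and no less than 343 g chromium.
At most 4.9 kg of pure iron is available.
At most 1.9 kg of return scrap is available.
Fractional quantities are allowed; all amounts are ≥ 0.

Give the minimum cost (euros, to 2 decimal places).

€2.14

This is a linear program. Let x1 = kg of pure iron, x2 = kg of return scrap, x3 = kg of ferrochrome, x4 = kg of steel scrap, x5 = kg of cast iron scrap.
Minimize 0.8x1 + 0.2x2 + 2.79x3 + 0.32x4 + 0.34x5 subject to:
  4x2 + 32x3 + 3x4 + 22x5 ≥ 42   (silicon)
  5x2 + 3x3 + 1x4 + 1x5 ≥ 12   (nickel)
  1x1 + 7x2 + 3x3 + 7x4 + 5x5 ≥ 9   (manganese)
  11x2 + 620x3 + 1x4 + 1x5 ≥ 343   (chromium)
  x1 ≤ 4.9
  x2 ≤ 1.9
  x1, x2, x3, x4, x5 ≥ 0.
The optimal basis is {return scrap, ferrochrome, steel scrap, cast iron scrap}; pure iron drops out. The silicon, nickel, chromium, the return scrap cap requirements are met with equality.
Optimal quantities: return scrap = 1.9 kg, ferrochrome = 0.518 kg, steel scrap = 0.1573 kg, cast iron scrap = 0.7887 kg.
Objective = 0.2·1.9 + 2.79·0.518 + 0.32·0.1573 + 0.34·0.7887 = 2.1437.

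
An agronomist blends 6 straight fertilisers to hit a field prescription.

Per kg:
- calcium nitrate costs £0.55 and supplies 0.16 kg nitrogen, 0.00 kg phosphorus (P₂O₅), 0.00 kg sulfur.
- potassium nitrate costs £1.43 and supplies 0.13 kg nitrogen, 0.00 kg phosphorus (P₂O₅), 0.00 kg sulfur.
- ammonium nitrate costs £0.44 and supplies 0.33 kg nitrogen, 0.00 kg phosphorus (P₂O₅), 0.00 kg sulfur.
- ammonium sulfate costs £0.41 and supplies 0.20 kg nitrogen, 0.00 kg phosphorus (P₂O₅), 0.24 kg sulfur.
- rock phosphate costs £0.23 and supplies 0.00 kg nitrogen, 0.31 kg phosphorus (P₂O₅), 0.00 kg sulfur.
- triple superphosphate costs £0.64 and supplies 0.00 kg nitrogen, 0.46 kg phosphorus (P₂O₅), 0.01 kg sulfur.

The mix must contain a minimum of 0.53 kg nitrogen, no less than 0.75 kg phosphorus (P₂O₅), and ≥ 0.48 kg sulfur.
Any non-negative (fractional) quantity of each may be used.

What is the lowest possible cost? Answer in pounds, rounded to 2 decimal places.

£1.55

This is a linear program. Let x1 = kg of calcium nitrate, x2 = kg of potassium nitrate, x3 = kg of ammonium nitrate, x4 = kg of ammonium sulfate, x5 = kg of rock phosphate, x6 = kg of triple superphosphate.
Minimise 0.55x1 + 1.43x2 + 0.44x3 + 0.41x4 + 0.23x5 + 0.64x6 s.t.:
  0.16x1 + 0.13x2 + 0.33x3 + 0.2x4 ≥ 0.53   (nitrogen)
  0.31x5 + 0.46x6 ≥ 0.75   (phosphorus (P₂O₅))
  0.24x4 + 0.01x6 ≥ 0.48   (sulfur)
  x1, x2, x3, x4, x5, x6 ≥ 0.
The minimum-cost mix takes nothing from calcium nitrate, potassium nitrate, triple superphosphate — only ammonium nitrate, ammonium sulfate, rock phosphate. Binding constraints: nitrogen, phosphorus (P₂O₅), sulfur.
So ammonium nitrate = 0.3939 kg, ammonium sulfate = 2 kg, rock phosphate = 2.419 kg.
Objective = 0.44·0.3939 + 0.41·2 + 0.23·2.419 = 1.5497.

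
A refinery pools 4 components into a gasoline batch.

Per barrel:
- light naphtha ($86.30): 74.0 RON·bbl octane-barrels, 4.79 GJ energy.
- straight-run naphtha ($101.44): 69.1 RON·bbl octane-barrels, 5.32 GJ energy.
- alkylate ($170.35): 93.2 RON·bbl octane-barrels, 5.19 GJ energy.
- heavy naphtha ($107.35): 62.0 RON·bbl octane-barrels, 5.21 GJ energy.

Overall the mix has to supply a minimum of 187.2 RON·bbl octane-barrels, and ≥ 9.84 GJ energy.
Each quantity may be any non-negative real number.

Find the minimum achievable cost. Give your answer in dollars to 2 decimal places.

This is a linear program. Let x1 = barrels of light naphtha, x2 = barrels of straight-run naphtha, x3 = barrels of alkylate, x4 = barrels of heavy naphtha.
Minimise 86.3x1 + 101.44x2 + 170.35x3 + 107.35x4 with:
  74x1 + 69.1x2 + 93.2x3 + 62x4 ≥ 187.2   (octane-barrels)
  4.79x1 + 5.32x2 + 5.19x3 + 5.21x4 ≥ 9.84   (energy)
  x1, x2, x3, x4 ≥ 0.
The cheapest feasible vertex uses only light naphtha; straight-run naphtha, alkylate, heavy naphtha are not used. Binding constraint: octane-barrels.
Optimal quantities: light naphtha = 2.52973 barrels.
Total cost: 86.3·2.52973 = 218.3157.

$218.32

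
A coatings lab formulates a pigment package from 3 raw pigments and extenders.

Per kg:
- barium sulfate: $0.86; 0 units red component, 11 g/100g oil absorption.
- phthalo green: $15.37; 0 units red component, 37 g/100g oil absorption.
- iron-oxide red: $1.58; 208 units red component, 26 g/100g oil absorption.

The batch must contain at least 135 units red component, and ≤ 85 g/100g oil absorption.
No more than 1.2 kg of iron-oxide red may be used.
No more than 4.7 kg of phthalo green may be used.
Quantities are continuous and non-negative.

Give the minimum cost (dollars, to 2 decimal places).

Let x1 = kg of barium sulfate, x2 = kg of phthalo green, x3 = kg of iron-oxide red.
Minimise 0.86x1 + 15.37x2 + 1.58x3 s.t.:
  208x3 ≥ 135   (red component)
  11x1 + 37x2 + 26x3 ≤ 85   (oil absorption)
  x3 ≤ 1.2
  x2 ≤ 4.7
  x1, x2, x3 ≥ 0.
The cheapest feasible vertex uses only iron-oxide red; barium sulfate, phthalo green are not used. The red component requirement is met with equality.
Solving gives x3 = 0.649.
Cost = 1.58·0.649 = 1.0254.

$1.03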